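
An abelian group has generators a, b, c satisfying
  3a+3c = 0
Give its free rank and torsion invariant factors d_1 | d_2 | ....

rank_ℚ(R)=1; free=3−1=2
SNF(R) diag = [3] → torsion [3]

Answer: M ≅ ℤ^2 ⊕ ℤ/3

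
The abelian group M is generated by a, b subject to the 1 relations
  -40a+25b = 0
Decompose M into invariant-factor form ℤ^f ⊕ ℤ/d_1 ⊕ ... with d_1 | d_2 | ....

Answer: M ≅ ℤ^1 ⊕ ℤ/5

Derivation:
rank_ℚ(R)=1; free=2−1=1
SNF(R) diag = [5] → torsion [5]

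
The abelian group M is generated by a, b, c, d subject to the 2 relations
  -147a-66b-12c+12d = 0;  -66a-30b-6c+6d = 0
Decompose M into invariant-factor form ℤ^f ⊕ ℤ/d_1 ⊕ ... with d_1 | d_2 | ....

Answer: M ≅ ℤ^2 ⊕ ℤ/3 ⊕ ℤ/6

Derivation:
rank_ℚ(R)=2; free=4−2=2
SNF(R) diag = [3, 6] → torsion [3, 6]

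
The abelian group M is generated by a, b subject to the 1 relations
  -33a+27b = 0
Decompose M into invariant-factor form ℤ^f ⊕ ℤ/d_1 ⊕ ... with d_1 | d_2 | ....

rank_ℚ(R)=1; free=2−1=1
SNF(R) diag = [3] → torsion [3]

Answer: M ≅ ℤ^1 ⊕ ℤ/3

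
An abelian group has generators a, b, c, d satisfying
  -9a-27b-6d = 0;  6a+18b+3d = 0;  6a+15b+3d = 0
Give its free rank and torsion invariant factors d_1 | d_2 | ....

rank_ℚ(R)=3; free=4−3=1
SNF(R) diag = [3, 3, 3] → torsion [3, 3, 3]

Answer: M ≅ ℤ^1 ⊕ ℤ/3 ⊕ ℤ/3 ⊕ ℤ/3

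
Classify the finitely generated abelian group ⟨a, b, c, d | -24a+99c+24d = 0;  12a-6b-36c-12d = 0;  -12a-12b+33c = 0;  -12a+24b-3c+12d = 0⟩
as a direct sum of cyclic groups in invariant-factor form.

Answer: M ≅ ℤ/3 ⊕ ℤ/6 ⊕ ℤ/12 ⊕ ℤ/12

Derivation:
rank_ℚ(R)=4; free=4−4=0
SNF(R) diag = [3, 6, 12, 12] → torsion [3, 6, 12, 12]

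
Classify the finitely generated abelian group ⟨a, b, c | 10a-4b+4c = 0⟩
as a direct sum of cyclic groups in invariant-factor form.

Answer: M ≅ ℤ^2 ⊕ ℤ/2

Derivation:
rank_ℚ(R)=1; free=3−1=2
SNF(R) diag = [2] → torsion [2]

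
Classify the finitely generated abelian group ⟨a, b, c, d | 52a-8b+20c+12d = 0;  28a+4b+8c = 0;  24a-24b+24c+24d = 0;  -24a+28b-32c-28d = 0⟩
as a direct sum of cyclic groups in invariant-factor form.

rank_ℚ(R)=4; free=4−4=0
SNF(R) diag = [4, 4, 12, 24] → torsion [4, 4, 12, 24]

Answer: M ≅ ℤ/4 ⊕ ℤ/4 ⊕ ℤ/12 ⊕ ℤ/24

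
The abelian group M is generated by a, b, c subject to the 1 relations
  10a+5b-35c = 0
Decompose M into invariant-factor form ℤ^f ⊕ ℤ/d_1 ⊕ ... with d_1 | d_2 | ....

rank_ℚ(R)=1; free=3−1=2
SNF(R) diag = [5] → torsion [5]

Answer: M ≅ ℤ^2 ⊕ ℤ/5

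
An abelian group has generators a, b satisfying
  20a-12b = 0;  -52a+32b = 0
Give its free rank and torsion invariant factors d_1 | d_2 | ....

Answer: M ≅ ℤ/4 ⊕ ℤ/4

Derivation:
rank_ℚ(R)=2; free=2−2=0
SNF(R) diag = [4, 4] → torsion [4, 4]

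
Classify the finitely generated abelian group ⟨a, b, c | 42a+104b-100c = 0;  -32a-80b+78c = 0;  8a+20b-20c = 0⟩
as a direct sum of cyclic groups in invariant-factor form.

rank_ℚ(R)=3; free=3−3=0
SNF(R) diag = [2, 2, 4] → torsion [2, 2, 4]

Answer: M ≅ ℤ/2 ⊕ ℤ/2 ⊕ ℤ/4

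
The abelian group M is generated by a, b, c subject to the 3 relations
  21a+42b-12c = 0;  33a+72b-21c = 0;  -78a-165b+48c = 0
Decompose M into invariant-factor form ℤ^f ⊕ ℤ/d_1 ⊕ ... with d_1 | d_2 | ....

Answer: M ≅ ℤ/3 ⊕ ℤ/3 ⊕ ℤ/3

Derivation:
rank_ℚ(R)=3; free=3−3=0
SNF(R) diag = [3, 3, 3] → torsion [3, 3, 3]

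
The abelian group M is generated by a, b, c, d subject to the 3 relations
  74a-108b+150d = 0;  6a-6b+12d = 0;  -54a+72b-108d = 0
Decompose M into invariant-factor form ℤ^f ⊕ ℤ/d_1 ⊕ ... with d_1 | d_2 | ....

rank_ℚ(R)=3; free=4−3=1
SNF(R) diag = [2, 6, 18] → torsion [2, 6, 18]

Answer: M ≅ ℤ^1 ⊕ ℤ/2 ⊕ ℤ/6 ⊕ ℤ/18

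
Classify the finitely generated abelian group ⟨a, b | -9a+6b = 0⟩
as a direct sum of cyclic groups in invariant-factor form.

Answer: M ≅ ℤ^1 ⊕ ℤ/3

Derivation:
rank_ℚ(R)=1; free=2−1=1
SNF(R) diag = [3] → torsion [3]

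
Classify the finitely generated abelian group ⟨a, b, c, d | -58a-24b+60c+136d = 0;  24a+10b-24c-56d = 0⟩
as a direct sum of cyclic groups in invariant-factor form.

rank_ℚ(R)=2; free=4−2=2
SNF(R) diag = [2, 2] → torsion [2, 2]

Answer: M ≅ ℤ^2 ⊕ ℤ/2 ⊕ ℤ/2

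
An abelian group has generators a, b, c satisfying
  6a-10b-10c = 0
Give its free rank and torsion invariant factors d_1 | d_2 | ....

Answer: M ≅ ℤ^2 ⊕ ℤ/2

Derivation:
rank_ℚ(R)=1; free=3−1=2
SNF(R) diag = [2] → torsion [2]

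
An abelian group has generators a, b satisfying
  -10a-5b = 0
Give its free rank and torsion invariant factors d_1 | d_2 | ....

rank_ℚ(R)=1; free=2−1=1
SNF(R) diag = [5] → torsion [5]

Answer: M ≅ ℤ^1 ⊕ ℤ/5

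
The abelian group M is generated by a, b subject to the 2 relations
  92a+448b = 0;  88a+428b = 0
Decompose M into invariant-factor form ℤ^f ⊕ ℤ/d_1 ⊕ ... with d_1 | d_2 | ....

rank_ℚ(R)=2; free=2−2=0
SNF(R) diag = [4, 12] → torsion [4, 12]

Answer: M ≅ ℤ/4 ⊕ ℤ/12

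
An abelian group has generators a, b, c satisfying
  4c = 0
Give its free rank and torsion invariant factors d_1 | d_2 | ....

rank_ℚ(R)=1; free=3−1=2
SNF(R) diag = [4] → torsion [4]

Answer: M ≅ ℤ^2 ⊕ ℤ/4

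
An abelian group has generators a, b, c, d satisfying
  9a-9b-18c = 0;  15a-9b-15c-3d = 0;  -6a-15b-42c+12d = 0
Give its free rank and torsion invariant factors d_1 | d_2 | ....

rank_ℚ(R)=3; free=4−3=1
SNF(R) diag = [3, 3, 9] → torsion [3, 3, 9]

Answer: M ≅ ℤ^1 ⊕ ℤ/3 ⊕ ℤ/3 ⊕ ℤ/9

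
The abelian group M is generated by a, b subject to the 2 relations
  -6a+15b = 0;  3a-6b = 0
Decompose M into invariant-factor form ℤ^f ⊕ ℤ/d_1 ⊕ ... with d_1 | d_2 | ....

rank_ℚ(R)=2; free=2−2=0
SNF(R) diag = [3, 3] → torsion [3, 3]

Answer: M ≅ ℤ/3 ⊕ ℤ/3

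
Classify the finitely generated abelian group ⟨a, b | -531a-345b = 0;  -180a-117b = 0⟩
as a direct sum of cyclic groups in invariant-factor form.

Answer: M ≅ ℤ/3 ⊕ ℤ/9

Derivation:
rank_ℚ(R)=2; free=2−2=0
SNF(R) diag = [3, 9] → torsion [3, 9]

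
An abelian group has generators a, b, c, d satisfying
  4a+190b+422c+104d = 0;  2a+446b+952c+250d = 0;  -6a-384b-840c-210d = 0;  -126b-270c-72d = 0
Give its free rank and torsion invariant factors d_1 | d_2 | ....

Answer: M ≅ ℤ/2 ⊕ ℤ/6 ⊕ ℤ/18 ⊕ ℤ/36

Derivation:
rank_ℚ(R)=4; free=4−4=0
SNF(R) diag = [2, 6, 18, 36] → torsion [2, 6, 18, 36]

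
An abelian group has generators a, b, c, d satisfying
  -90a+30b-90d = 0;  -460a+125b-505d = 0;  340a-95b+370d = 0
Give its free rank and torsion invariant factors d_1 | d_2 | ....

rank_ℚ(R)=3; free=4−3=1
SNF(R) diag = [5, 15, 30] → torsion [5, 15, 30]

Answer: M ≅ ℤ^1 ⊕ ℤ/5 ⊕ ℤ/15 ⊕ ℤ/30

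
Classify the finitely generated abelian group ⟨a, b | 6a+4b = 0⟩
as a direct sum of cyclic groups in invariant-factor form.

Answer: M ≅ ℤ^1 ⊕ ℤ/2

Derivation:
rank_ℚ(R)=1; free=2−1=1
SNF(R) diag = [2] → torsion [2]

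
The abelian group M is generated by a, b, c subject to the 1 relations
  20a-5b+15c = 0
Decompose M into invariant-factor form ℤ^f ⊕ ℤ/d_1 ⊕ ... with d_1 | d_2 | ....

rank_ℚ(R)=1; free=3−1=2
SNF(R) diag = [5] → torsion [5]

Answer: M ≅ ℤ^2 ⊕ ℤ/5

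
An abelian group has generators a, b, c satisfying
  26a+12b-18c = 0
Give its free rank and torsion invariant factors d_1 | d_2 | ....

rank_ℚ(R)=1; free=3−1=2
SNF(R) diag = [2] → torsion [2]

Answer: M ≅ ℤ^2 ⊕ ℤ/2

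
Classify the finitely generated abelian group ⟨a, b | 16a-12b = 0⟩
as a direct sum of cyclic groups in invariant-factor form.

Answer: M ≅ ℤ^1 ⊕ ℤ/4

Derivation:
rank_ℚ(R)=1; free=2−1=1
SNF(R) diag = [4] → torsion [4]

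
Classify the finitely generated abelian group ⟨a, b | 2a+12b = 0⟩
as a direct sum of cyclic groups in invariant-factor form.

Answer: M ≅ ℤ^1 ⊕ ℤ/2

Derivation:
rank_ℚ(R)=1; free=2−1=1
SNF(R) diag = [2] → torsion [2]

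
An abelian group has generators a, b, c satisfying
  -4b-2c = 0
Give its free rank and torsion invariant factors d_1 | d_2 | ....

rank_ℚ(R)=1; free=3−1=2
SNF(R) diag = [2] → torsion [2]

Answer: M ≅ ℤ^2 ⊕ ℤ/2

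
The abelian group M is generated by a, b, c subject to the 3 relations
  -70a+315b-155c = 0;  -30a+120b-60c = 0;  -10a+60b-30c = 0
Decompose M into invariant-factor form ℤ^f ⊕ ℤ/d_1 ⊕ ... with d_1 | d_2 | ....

Answer: M ≅ ℤ/5 ⊕ ℤ/10 ⊕ ℤ/30

Derivation:
rank_ℚ(R)=3; free=3−3=0
SNF(R) diag = [5, 10, 30] → torsion [5, 10, 30]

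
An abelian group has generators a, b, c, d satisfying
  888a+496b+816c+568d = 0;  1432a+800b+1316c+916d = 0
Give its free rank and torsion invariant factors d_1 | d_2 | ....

rank_ℚ(R)=2; free=4−2=2
SNF(R) diag = [4, 8] → torsion [4, 8]

Answer: M ≅ ℤ^2 ⊕ ℤ/4 ⊕ ℤ/8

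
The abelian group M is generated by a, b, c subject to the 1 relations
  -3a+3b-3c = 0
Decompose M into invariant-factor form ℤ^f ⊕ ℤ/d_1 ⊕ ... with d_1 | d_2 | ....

Answer: M ≅ ℤ^2 ⊕ ℤ/3

Derivation:
rank_ℚ(R)=1; free=3−1=2
SNF(R) diag = [3] → torsion [3]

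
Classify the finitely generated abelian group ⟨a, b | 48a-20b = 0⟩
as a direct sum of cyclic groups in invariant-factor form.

Answer: M ≅ ℤ^1 ⊕ ℤ/4

Derivation:
rank_ℚ(R)=1; free=2−1=1
SNF(R) diag = [4] → torsion [4]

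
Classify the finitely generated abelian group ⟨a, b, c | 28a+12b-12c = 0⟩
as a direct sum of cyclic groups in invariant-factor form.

Answer: M ≅ ℤ^2 ⊕ ℤ/4

Derivation:
rank_ℚ(R)=1; free=3−1=2
SNF(R) diag = [4] → torsion [4]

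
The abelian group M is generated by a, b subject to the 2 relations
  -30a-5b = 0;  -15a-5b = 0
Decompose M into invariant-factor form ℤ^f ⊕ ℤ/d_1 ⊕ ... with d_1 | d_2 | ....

Answer: M ≅ ℤ/5 ⊕ ℤ/15

Derivation:
rank_ℚ(R)=2; free=2−2=0
SNF(R) diag = [5, 15] → torsion [5, 15]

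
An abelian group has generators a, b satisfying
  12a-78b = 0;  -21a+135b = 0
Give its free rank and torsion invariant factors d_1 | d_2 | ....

Answer: M ≅ ℤ/3 ⊕ ℤ/6

Derivation:
rank_ℚ(R)=2; free=2−2=0
SNF(R) diag = [3, 6] → torsion [3, 6]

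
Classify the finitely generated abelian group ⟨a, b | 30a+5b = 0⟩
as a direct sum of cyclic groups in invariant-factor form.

rank_ℚ(R)=1; free=2−1=1
SNF(R) diag = [5] → torsion [5]

Answer: M ≅ ℤ^1 ⊕ ℤ/5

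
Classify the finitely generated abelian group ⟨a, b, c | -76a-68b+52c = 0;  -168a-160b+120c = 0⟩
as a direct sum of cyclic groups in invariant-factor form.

rank_ℚ(R)=2; free=3−2=1
SNF(R) diag = [4, 8] → torsion [4, 8]

Answer: M ≅ ℤ^1 ⊕ ℤ/4 ⊕ ℤ/8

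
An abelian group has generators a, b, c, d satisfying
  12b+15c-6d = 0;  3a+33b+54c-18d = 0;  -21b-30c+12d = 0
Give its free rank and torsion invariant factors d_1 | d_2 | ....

rank_ℚ(R)=3; free=4−3=1
SNF(R) diag = [3, 3, 3] → torsion [3, 3, 3]

Answer: M ≅ ℤ^1 ⊕ ℤ/3 ⊕ ℤ/3 ⊕ ℤ/3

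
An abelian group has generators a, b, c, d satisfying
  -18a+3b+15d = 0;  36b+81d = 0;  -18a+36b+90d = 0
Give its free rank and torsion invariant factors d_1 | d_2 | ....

rank_ℚ(R)=3; free=4−3=1
SNF(R) diag = [3, 9, 18] → torsion [3, 9, 18]

Answer: M ≅ ℤ^1 ⊕ ℤ/3 ⊕ ℤ/9 ⊕ ℤ/18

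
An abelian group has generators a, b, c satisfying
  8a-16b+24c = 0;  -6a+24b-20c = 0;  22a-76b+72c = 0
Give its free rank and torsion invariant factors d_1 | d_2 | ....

Answer: M ≅ ℤ/2 ⊕ ℤ/4 ⊕ ℤ/8

Derivation:
rank_ℚ(R)=3; free=3−3=0
SNF(R) diag = [2, 4, 8] → torsion [2, 4, 8]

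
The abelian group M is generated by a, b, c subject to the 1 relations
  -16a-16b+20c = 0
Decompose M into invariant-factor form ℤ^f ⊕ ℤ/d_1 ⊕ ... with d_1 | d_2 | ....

rank_ℚ(R)=1; free=3−1=2
SNF(R) diag = [4] → torsion [4]

Answer: M ≅ ℤ^2 ⊕ ℤ/4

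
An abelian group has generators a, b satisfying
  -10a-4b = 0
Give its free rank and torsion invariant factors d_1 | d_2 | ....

Answer: M ≅ ℤ^1 ⊕ ℤ/2

Derivation:
rank_ℚ(R)=1; free=2−1=1
SNF(R) diag = [2] → torsion [2]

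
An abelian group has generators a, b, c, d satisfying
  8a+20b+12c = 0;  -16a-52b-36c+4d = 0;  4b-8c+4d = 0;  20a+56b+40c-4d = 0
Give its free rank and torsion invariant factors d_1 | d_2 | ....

Answer: M ≅ ℤ/4 ⊕ ℤ/4 ⊕ ℤ/4 ⊕ ℤ/4

Derivation:
rank_ℚ(R)=4; free=4−4=0
SNF(R) diag = [4, 4, 4, 4] → torsion [4, 4, 4, 4]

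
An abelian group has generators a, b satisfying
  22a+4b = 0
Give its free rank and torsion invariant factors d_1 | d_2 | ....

rank_ℚ(R)=1; free=2−1=1
SNF(R) diag = [2] → torsion [2]

Answer: M ≅ ℤ^1 ⊕ ℤ/2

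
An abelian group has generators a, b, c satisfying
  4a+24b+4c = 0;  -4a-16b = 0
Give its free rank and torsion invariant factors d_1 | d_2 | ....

Answer: M ≅ ℤ^1 ⊕ ℤ/4 ⊕ ℤ/4

Derivation:
rank_ℚ(R)=2; free=3−2=1
SNF(R) diag = [4, 4] → torsion [4, 4]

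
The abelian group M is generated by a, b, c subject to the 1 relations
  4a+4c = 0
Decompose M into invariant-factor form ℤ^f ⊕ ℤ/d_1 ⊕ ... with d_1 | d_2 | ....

rank_ℚ(R)=1; free=3−1=2
SNF(R) diag = [4] → torsion [4]

Answer: M ≅ ℤ^2 ⊕ ℤ/4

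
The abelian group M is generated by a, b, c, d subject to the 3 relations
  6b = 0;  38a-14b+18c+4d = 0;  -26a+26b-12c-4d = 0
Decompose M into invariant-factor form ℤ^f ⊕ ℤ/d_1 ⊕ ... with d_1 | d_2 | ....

rank_ℚ(R)=3; free=4−3=1
SNF(R) diag = [2, 6, 6] → torsion [2, 6, 6]

Answer: M ≅ ℤ^1 ⊕ ℤ/2 ⊕ ℤ/6 ⊕ ℤ/6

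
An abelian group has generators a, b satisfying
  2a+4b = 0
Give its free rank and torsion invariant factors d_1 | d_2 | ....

Answer: M ≅ ℤ^1 ⊕ ℤ/2

Derivation:
rank_ℚ(R)=1; free=2−1=1
SNF(R) diag = [2] → torsion [2]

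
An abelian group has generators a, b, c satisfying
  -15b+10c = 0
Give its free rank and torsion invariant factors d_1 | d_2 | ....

rank_ℚ(R)=1; free=3−1=2
SNF(R) diag = [5] → torsion [5]

Answer: M ≅ ℤ^2 ⊕ ℤ/5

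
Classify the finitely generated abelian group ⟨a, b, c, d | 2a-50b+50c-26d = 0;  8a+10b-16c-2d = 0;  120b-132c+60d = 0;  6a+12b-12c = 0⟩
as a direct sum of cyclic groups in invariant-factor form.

rank_ℚ(R)=4; free=4−4=0
SNF(R) diag = [2, 6, 6, 12] → torsion [2, 6, 6, 12]

Answer: M ≅ ℤ/2 ⊕ ℤ/6 ⊕ ℤ/6 ⊕ ℤ/12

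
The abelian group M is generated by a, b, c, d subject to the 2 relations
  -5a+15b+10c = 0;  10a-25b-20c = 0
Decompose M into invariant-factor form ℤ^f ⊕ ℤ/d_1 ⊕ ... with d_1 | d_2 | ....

Answer: M ≅ ℤ^2 ⊕ ℤ/5 ⊕ ℤ/5

Derivation:
rank_ℚ(R)=2; free=4−2=2
SNF(R) diag = [5, 5] → torsion [5, 5]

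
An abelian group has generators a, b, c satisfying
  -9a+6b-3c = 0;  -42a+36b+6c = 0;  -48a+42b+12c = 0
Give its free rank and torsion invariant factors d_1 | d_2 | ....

Answer: M ≅ ℤ/3 ⊕ ℤ/6 ⊕ ℤ/12

Derivation:
rank_ℚ(R)=3; free=3−3=0
SNF(R) diag = [3, 6, 12] → torsion [3, 6, 12]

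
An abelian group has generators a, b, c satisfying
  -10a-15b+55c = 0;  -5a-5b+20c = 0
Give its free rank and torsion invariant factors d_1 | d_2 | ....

rank_ℚ(R)=2; free=3−2=1
SNF(R) diag = [5, 5] → torsion [5, 5]

Answer: M ≅ ℤ^1 ⊕ ℤ/5 ⊕ ℤ/5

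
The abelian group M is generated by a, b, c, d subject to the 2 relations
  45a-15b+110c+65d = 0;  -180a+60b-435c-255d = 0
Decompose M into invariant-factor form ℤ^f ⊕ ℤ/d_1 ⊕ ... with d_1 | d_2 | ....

rank_ℚ(R)=2; free=4−2=2
SNF(R) diag = [5, 15] → torsion [5, 15]

Answer: M ≅ ℤ^2 ⊕ ℤ/5 ⊕ ℤ/15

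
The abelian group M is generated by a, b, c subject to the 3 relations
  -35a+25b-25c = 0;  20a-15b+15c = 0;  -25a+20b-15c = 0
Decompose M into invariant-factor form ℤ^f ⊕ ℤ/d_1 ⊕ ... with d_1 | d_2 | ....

Answer: M ≅ ℤ/5 ⊕ ℤ/5 ⊕ ℤ/5

Derivation:
rank_ℚ(R)=3; free=3−3=0
SNF(R) diag = [5, 5, 5] → torsion [5, 5, 5]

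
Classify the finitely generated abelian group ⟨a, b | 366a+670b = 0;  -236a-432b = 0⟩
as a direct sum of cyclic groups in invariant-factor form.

rank_ℚ(R)=2; free=2−2=0
SNF(R) diag = [2, 4] → torsion [2, 4]

Answer: M ≅ ℤ/2 ⊕ ℤ/4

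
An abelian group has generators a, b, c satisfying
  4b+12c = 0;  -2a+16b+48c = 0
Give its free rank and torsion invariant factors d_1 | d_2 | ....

Answer: M ≅ ℤ^1 ⊕ ℤ/2 ⊕ ℤ/4

Derivation:
rank_ℚ(R)=2; free=3−2=1
SNF(R) diag = [2, 4] → torsion [2, 4]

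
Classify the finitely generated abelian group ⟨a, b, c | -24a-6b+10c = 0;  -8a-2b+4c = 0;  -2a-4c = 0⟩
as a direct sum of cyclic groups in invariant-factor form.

Answer: M ≅ ℤ/2 ⊕ ℤ/2 ⊕ ℤ/2

Derivation:
rank_ℚ(R)=3; free=3−3=0
SNF(R) diag = [2, 2, 2] → torsion [2, 2, 2]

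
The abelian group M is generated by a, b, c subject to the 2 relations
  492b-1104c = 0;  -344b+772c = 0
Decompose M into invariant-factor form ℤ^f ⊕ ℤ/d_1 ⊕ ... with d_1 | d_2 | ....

rank_ℚ(R)=2; free=3−2=1
SNF(R) diag = [4, 12] → torsion [4, 12]

Answer: M ≅ ℤ^1 ⊕ ℤ/4 ⊕ ℤ/12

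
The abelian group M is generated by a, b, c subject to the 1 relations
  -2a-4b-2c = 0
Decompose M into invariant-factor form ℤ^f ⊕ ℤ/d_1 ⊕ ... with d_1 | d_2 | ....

rank_ℚ(R)=1; free=3−1=2
SNF(R) diag = [2] → torsion [2]

Answer: M ≅ ℤ^2 ⊕ ℤ/2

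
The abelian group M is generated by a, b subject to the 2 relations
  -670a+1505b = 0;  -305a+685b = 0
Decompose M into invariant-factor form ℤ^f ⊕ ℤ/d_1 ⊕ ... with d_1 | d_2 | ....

Answer: M ≅ ℤ/5 ⊕ ℤ/15

Derivation:
rank_ℚ(R)=2; free=2−2=0
SNF(R) diag = [5, 15] → torsion [5, 15]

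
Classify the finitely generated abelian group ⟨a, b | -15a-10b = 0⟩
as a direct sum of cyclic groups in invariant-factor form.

rank_ℚ(R)=1; free=2−1=1
SNF(R) diag = [5] → torsion [5]

Answer: M ≅ ℤ^1 ⊕ ℤ/5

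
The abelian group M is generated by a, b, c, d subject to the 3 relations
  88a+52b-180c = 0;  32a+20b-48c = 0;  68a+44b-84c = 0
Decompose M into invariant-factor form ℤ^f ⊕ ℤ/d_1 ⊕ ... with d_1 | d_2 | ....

rank_ℚ(R)=3; free=4−3=1
SNF(R) diag = [4, 12, 12] → torsion [4, 12, 12]

Answer: M ≅ ℤ^1 ⊕ ℤ/4 ⊕ ℤ/12 ⊕ ℤ/12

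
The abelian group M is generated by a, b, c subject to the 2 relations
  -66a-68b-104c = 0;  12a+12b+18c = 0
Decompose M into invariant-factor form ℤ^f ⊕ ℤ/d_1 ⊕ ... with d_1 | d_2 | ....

Answer: M ≅ ℤ^1 ⊕ ℤ/2 ⊕ ℤ/6

Derivation:
rank_ℚ(R)=2; free=3−2=1
SNF(R) diag = [2, 6] → torsion [2, 6]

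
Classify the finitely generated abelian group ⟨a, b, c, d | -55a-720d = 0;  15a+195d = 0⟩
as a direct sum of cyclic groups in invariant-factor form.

Answer: M ≅ ℤ^2 ⊕ ℤ/5 ⊕ ℤ/15

Derivation:
rank_ℚ(R)=2; free=4−2=2
SNF(R) diag = [5, 15] → torsion [5, 15]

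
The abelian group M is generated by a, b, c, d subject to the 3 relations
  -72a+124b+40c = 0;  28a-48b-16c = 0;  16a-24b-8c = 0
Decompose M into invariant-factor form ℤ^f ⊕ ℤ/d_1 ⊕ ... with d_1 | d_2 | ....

rank_ℚ(R)=3; free=4−3=1
SNF(R) diag = [4, 4, 8] → torsion [4, 4, 8]

Answer: M ≅ ℤ^1 ⊕ ℤ/4 ⊕ ℤ/4 ⊕ ℤ/8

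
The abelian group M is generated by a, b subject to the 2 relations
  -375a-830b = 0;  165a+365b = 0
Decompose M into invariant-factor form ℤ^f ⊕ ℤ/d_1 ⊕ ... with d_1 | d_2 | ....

Answer: M ≅ ℤ/5 ⊕ ℤ/15

Derivation:
rank_ℚ(R)=2; free=2−2=0
SNF(R) diag = [5, 15] → torsion [5, 15]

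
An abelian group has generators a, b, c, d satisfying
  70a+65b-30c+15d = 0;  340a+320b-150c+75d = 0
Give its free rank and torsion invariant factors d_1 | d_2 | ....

Answer: M ≅ ℤ^2 ⊕ ℤ/5 ⊕ ℤ/15

Derivation:
rank_ℚ(R)=2; free=4−2=2
SNF(R) diag = [5, 15] → torsion [5, 15]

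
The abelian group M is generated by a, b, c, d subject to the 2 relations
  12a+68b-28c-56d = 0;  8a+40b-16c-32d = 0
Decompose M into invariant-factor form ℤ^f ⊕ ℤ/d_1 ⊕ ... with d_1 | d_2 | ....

Answer: M ≅ ℤ^2 ⊕ ℤ/4 ⊕ ℤ/8

Derivation:
rank_ℚ(R)=2; free=4−2=2
SNF(R) diag = [4, 8] → torsion [4, 8]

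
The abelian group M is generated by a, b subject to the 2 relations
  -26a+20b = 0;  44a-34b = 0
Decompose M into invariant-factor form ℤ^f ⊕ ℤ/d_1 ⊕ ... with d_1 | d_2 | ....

rank_ℚ(R)=2; free=2−2=0
SNF(R) diag = [2, 2] → torsion [2, 2]

Answer: M ≅ ℤ/2 ⊕ ℤ/2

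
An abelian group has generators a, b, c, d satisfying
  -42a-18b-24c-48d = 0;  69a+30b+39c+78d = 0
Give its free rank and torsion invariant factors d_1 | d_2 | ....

rank_ℚ(R)=2; free=4−2=2
SNF(R) diag = [3, 6] → torsion [3, 6]

Answer: M ≅ ℤ^2 ⊕ ℤ/3 ⊕ ℤ/6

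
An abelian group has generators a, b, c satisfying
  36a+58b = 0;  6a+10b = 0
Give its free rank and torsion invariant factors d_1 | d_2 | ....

rank_ℚ(R)=2; free=3−2=1
SNF(R) diag = [2, 6] → torsion [2, 6]

Answer: M ≅ ℤ^1 ⊕ ℤ/2 ⊕ ℤ/6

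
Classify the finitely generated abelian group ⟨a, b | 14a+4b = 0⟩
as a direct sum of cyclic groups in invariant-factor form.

rank_ℚ(R)=1; free=2−1=1
SNF(R) diag = [2] → torsion [2]

Answer: M ≅ ℤ^1 ⊕ ℤ/2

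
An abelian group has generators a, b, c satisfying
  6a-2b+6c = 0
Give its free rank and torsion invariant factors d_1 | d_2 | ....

rank_ℚ(R)=1; free=3−1=2
SNF(R) diag = [2] → torsion [2]

Answer: M ≅ ℤ^2 ⊕ ℤ/2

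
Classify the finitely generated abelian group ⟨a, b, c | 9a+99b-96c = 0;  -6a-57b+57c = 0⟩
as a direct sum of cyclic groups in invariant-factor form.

rank_ℚ(R)=2; free=3−2=1
SNF(R) diag = [3, 3] → torsion [3, 3]

Answer: M ≅ ℤ^1 ⊕ ℤ/3 ⊕ ℤ/3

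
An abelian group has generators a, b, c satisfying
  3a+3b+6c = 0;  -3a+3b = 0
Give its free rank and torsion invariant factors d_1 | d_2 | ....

rank_ℚ(R)=2; free=3−2=1
SNF(R) diag = [3, 6] → torsion [3, 6]

Answer: M ≅ ℤ^1 ⊕ ℤ/3 ⊕ ℤ/6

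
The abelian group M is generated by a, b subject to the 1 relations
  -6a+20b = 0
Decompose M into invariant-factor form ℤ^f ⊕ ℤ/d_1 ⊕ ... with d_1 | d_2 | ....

rank_ℚ(R)=1; free=2−1=1
SNF(R) diag = [2] → torsion [2]

Answer: M ≅ ℤ^1 ⊕ ℤ/2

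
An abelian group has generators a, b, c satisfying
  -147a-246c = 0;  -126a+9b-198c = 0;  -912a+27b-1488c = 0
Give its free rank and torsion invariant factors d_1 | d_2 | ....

rank_ℚ(R)=3; free=3−3=0
SNF(R) diag = [3, 9, 18] → torsion [3, 9, 18]

Answer: M ≅ ℤ/3 ⊕ ℤ/9 ⊕ ℤ/18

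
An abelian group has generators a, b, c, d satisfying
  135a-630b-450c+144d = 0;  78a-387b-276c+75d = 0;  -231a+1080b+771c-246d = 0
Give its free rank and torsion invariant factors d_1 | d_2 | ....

Answer: M ≅ ℤ^1 ⊕ ℤ/3 ⊕ ℤ/9 ⊕ ℤ/9

Derivation:
rank_ℚ(R)=3; free=4−3=1
SNF(R) diag = [3, 9, 9] → torsion [3, 9, 9]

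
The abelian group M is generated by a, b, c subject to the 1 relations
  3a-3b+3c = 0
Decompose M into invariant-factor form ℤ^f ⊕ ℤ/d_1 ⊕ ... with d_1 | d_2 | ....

Answer: M ≅ ℤ^2 ⊕ ℤ/3

Derivation:
rank_ℚ(R)=1; free=3−1=2
SNF(R) diag = [3] → torsion [3]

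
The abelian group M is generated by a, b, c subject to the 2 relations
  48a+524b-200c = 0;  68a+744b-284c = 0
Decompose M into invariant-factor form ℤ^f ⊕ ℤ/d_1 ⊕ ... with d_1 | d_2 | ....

Answer: M ≅ ℤ^1 ⊕ ℤ/4 ⊕ ℤ/4

Derivation:
rank_ℚ(R)=2; free=3−2=1
SNF(R) diag = [4, 4] → torsion [4, 4]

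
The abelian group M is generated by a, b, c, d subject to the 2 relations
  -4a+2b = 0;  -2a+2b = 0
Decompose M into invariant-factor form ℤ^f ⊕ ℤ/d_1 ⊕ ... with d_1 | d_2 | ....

rank_ℚ(R)=2; free=4−2=2
SNF(R) diag = [2, 2] → torsion [2, 2]

Answer: M ≅ ℤ^2 ⊕ ℤ/2 ⊕ ℤ/2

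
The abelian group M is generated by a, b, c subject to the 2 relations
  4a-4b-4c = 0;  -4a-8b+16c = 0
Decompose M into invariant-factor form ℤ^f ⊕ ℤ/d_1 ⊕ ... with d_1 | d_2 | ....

rank_ℚ(R)=2; free=3−2=1
SNF(R) diag = [4, 12] → torsion [4, 12]

Answer: M ≅ ℤ^1 ⊕ ℤ/4 ⊕ ℤ/12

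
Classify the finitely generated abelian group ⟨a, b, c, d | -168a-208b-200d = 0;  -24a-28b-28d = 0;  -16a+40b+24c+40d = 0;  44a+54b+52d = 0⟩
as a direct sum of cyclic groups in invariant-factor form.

Answer: M ≅ ℤ/2 ⊕ ℤ/4 ⊕ ℤ/8 ⊕ ℤ/24

Derivation:
rank_ℚ(R)=4; free=4−4=0
SNF(R) diag = [2, 4, 8, 24] → torsion [2, 4, 8, 24]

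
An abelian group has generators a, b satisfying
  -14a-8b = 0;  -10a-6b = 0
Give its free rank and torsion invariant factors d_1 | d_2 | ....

rank_ℚ(R)=2; free=2−2=0
SNF(R) diag = [2, 2] → torsion [2, 2]

Answer: M ≅ ℤ/2 ⊕ ℤ/2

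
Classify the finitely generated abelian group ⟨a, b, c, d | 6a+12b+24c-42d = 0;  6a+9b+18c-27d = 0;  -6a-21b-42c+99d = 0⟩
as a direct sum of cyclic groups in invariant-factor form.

rank_ℚ(R)=3; free=4−3=1
SNF(R) diag = [3, 6, 12] → torsion [3, 6, 12]

Answer: M ≅ ℤ^1 ⊕ ℤ/3 ⊕ ℤ/6 ⊕ ℤ/12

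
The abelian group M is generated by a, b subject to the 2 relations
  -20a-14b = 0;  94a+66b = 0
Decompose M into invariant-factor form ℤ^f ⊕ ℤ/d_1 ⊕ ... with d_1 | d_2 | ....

Answer: M ≅ ℤ/2 ⊕ ℤ/2

Derivation:
rank_ℚ(R)=2; free=2−2=0
SNF(R) diag = [2, 2] → torsion [2, 2]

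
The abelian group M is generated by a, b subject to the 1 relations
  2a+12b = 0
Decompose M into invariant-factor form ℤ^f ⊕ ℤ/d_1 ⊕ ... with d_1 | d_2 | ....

Answer: M ≅ ℤ^1 ⊕ ℤ/2

Derivation:
rank_ℚ(R)=1; free=2−1=1
SNF(R) diag = [2] → torsion [2]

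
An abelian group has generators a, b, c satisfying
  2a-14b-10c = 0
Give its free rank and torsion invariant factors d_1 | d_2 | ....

rank_ℚ(R)=1; free=3−1=2
SNF(R) diag = [2] → torsion [2]

Answer: M ≅ ℤ^2 ⊕ ℤ/2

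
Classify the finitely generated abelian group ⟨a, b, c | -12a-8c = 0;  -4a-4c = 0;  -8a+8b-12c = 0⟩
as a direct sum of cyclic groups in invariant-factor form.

rank_ℚ(R)=3; free=3−3=0
SNF(R) diag = [4, 4, 8] → torsion [4, 4, 8]

Answer: M ≅ ℤ/4 ⊕ ℤ/4 ⊕ ℤ/8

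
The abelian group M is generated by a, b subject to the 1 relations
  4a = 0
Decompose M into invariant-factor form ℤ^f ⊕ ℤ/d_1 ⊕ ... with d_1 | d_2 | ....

rank_ℚ(R)=1; free=2−1=1
SNF(R) diag = [4] → torsion [4]

Answer: M ≅ ℤ^1 ⊕ ℤ/4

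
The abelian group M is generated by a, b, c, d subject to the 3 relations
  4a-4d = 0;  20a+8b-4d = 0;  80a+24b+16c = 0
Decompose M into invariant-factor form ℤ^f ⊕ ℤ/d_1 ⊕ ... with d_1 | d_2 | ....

Answer: M ≅ ℤ^1 ⊕ ℤ/4 ⊕ ℤ/8 ⊕ ℤ/16

Derivation:
rank_ℚ(R)=3; free=4−3=1
SNF(R) diag = [4, 8, 16] → torsion [4, 8, 16]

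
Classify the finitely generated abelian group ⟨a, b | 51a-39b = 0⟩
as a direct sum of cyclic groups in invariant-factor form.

Answer: M ≅ ℤ^1 ⊕ ℤ/3

Derivation:
rank_ℚ(R)=1; free=2−1=1
SNF(R) diag = [3] → torsion [3]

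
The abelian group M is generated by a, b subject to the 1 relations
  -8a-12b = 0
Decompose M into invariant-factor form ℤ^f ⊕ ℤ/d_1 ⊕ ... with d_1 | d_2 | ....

Answer: M ≅ ℤ^1 ⊕ ℤ/4

Derivation:
rank_ℚ(R)=1; free=2−1=1
SNF(R) diag = [4] → torsion [4]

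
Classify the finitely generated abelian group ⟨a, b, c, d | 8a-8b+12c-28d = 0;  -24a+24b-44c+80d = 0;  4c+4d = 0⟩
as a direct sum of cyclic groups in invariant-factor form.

Answer: M ≅ ℤ^1 ⊕ ℤ/4 ⊕ ℤ/4 ⊕ ℤ/8

Derivation:
rank_ℚ(R)=3; free=4−3=1
SNF(R) diag = [4, 4, 8] → torsion [4, 4, 8]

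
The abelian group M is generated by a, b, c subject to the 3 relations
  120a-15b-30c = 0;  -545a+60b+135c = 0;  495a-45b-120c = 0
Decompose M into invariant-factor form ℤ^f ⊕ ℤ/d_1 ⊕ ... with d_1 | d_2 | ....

Answer: M ≅ ℤ/5 ⊕ ℤ/15 ⊕ ℤ/15

Derivation:
rank_ℚ(R)=3; free=3−3=0
SNF(R) diag = [5, 15, 15] → torsion [5, 15, 15]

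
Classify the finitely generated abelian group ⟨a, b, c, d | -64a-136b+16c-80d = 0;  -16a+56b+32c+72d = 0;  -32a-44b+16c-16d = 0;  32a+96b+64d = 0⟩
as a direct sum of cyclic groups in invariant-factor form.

Answer: M ≅ ℤ/4 ⊕ ℤ/8 ⊕ ℤ/16 ⊕ ℤ/32

Derivation:
rank_ℚ(R)=4; free=4−4=0
SNF(R) diag = [4, 8, 16, 32] → torsion [4, 8, 16, 32]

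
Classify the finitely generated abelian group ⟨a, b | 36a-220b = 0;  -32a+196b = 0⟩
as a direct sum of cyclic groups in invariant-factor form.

Answer: M ≅ ℤ/4 ⊕ ℤ/4

Derivation:
rank_ℚ(R)=2; free=2−2=0
SNF(R) diag = [4, 4] → torsion [4, 4]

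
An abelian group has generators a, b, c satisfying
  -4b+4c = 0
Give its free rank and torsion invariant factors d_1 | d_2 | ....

rank_ℚ(R)=1; free=3−1=2
SNF(R) diag = [4] → torsion [4]

Answer: M ≅ ℤ^2 ⊕ ℤ/4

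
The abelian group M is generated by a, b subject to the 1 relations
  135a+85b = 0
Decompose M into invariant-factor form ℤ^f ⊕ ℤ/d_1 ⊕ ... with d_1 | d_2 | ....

Answer: M ≅ ℤ^1 ⊕ ℤ/5

Derivation:
rank_ℚ(R)=1; free=2−1=1
SNF(R) diag = [5] → torsion [5]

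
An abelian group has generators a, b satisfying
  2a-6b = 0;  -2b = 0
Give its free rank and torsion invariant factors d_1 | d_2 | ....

Answer: M ≅ ℤ/2 ⊕ ℤ/2

Derivation:
rank_ℚ(R)=2; free=2−2=0
SNF(R) diag = [2, 2] → torsion [2, 2]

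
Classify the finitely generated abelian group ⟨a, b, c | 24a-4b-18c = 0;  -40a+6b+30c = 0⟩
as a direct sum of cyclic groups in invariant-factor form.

Answer: M ≅ ℤ^1 ⊕ ℤ/2 ⊕ ℤ/2

Derivation:
rank_ℚ(R)=2; free=3−2=1
SNF(R) diag = [2, 2] → torsion [2, 2]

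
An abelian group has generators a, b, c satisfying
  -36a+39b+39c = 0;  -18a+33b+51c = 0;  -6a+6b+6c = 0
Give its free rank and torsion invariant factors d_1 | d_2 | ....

rank_ℚ(R)=3; free=3−3=0
SNF(R) diag = [3, 6, 18] → torsion [3, 6, 18]

Answer: M ≅ ℤ/3 ⊕ ℤ/6 ⊕ ℤ/18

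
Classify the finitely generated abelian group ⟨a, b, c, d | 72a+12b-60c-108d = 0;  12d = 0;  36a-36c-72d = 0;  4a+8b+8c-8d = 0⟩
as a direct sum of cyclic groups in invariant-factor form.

Answer: M ≅ ℤ/4 ⊕ ℤ/12 ⊕ ℤ/12 ⊕ ℤ/36

Derivation:
rank_ℚ(R)=4; free=4−4=0
SNF(R) diag = [4, 12, 12, 36] → torsion [4, 12, 12, 36]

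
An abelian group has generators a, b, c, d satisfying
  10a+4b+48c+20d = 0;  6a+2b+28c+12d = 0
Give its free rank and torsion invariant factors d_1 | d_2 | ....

rank_ℚ(R)=2; free=4−2=2
SNF(R) diag = [2, 2] → torsion [2, 2]

Answer: M ≅ ℤ^2 ⊕ ℤ/2 ⊕ ℤ/2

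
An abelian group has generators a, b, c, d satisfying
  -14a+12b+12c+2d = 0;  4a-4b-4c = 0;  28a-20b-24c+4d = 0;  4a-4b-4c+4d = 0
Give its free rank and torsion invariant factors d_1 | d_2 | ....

rank_ℚ(R)=4; free=4−4=0
SNF(R) diag = [2, 4, 4, 4] → torsion [2, 4, 4, 4]

Answer: M ≅ ℤ/2 ⊕ ℤ/4 ⊕ ℤ/4 ⊕ ℤ/4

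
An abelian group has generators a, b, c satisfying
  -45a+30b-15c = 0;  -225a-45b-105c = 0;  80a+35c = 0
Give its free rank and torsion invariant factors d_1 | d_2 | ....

rank_ℚ(R)=3; free=3−3=0
SNF(R) diag = [5, 15, 15] → torsion [5, 15, 15]

Answer: M ≅ ℤ/5 ⊕ ℤ/15 ⊕ ℤ/15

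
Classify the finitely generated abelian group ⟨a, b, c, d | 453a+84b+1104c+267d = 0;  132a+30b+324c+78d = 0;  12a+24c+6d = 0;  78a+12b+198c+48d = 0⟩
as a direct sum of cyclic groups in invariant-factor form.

Answer: M ≅ ℤ/3 ⊕ ℤ/6 ⊕ ℤ/6 ⊕ ℤ/6

Derivation:
rank_ℚ(R)=4; free=4−4=0
SNF(R) diag = [3, 6, 6, 6] → torsion [3, 6, 6, 6]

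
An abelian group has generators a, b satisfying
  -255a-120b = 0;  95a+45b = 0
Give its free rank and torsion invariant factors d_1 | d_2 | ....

Answer: M ≅ ℤ/5 ⊕ ℤ/15

Derivation:
rank_ℚ(R)=2; free=2−2=0
SNF(R) diag = [5, 15] → torsion [5, 15]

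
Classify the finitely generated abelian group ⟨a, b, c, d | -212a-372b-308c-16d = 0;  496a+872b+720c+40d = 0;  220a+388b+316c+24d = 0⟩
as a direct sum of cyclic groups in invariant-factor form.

rank_ℚ(R)=3; free=4−3=1
SNF(R) diag = [4, 8, 16] → torsion [4, 8, 16]

Answer: M ≅ ℤ^1 ⊕ ℤ/4 ⊕ ℤ/8 ⊕ ℤ/16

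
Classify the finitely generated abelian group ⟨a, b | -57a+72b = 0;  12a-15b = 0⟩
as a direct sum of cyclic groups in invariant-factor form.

Answer: M ≅ ℤ/3 ⊕ ℤ/3

Derivation:
rank_ℚ(R)=2; free=2−2=0
SNF(R) diag = [3, 3] → torsion [3, 3]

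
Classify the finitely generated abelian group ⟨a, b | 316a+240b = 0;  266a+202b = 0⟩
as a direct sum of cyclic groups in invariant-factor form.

rank_ℚ(R)=2; free=2−2=0
SNF(R) diag = [2, 4] → torsion [2, 4]

Answer: M ≅ ℤ/2 ⊕ ℤ/4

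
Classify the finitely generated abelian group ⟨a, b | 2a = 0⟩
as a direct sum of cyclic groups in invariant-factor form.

Answer: M ≅ ℤ^1 ⊕ ℤ/2

Derivation:
rank_ℚ(R)=1; free=2−1=1
SNF(R) diag = [2] → torsion [2]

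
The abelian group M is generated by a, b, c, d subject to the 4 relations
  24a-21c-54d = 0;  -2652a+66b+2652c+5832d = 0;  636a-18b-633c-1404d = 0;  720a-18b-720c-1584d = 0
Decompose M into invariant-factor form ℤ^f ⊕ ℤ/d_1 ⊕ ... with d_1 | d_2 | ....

Answer: M ≅ ℤ/3 ⊕ ℤ/6 ⊕ ℤ/18 ⊕ ℤ/36

Derivation:
rank_ℚ(R)=4; free=4−4=0
SNF(R) diag = [3, 6, 18, 36] → torsion [3, 6, 18, 36]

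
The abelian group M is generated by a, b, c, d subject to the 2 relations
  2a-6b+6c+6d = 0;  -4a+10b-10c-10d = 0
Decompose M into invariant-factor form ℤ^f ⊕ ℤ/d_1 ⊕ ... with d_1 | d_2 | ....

rank_ℚ(R)=2; free=4−2=2
SNF(R) diag = [2, 2] → torsion [2, 2]

Answer: M ≅ ℤ^2 ⊕ ℤ/2 ⊕ ℤ/2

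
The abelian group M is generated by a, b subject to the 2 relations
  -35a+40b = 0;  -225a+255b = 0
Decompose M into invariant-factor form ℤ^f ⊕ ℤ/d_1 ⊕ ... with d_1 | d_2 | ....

rank_ℚ(R)=2; free=2−2=0
SNF(R) diag = [5, 15] → torsion [5, 15]

Answer: M ≅ ℤ/5 ⊕ ℤ/15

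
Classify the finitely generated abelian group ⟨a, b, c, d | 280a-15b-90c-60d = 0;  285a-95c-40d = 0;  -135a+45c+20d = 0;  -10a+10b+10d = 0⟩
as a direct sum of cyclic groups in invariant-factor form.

Answer: M ≅ ℤ/5 ⊕ ℤ/5 ⊕ ℤ/10 ⊕ ℤ/20

Derivation:
rank_ℚ(R)=4; free=4−4=0
SNF(R) diag = [5, 5, 10, 20] → torsion [5, 5, 10, 20]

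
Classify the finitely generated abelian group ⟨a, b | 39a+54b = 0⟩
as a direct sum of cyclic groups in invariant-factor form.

Answer: M ≅ ℤ^1 ⊕ ℤ/3

Derivation:
rank_ℚ(R)=1; free=2−1=1
SNF(R) diag = [3] → torsion [3]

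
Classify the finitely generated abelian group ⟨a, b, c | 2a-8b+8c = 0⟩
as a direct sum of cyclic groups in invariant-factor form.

Answer: M ≅ ℤ^2 ⊕ ℤ/2

Derivation:
rank_ℚ(R)=1; free=3−1=2
SNF(R) diag = [2] → torsion [2]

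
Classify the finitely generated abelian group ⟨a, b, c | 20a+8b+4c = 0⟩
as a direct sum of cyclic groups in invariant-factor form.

rank_ℚ(R)=1; free=3−1=2
SNF(R) diag = [4] → torsion [4]

Answer: M ≅ ℤ^2 ⊕ ℤ/4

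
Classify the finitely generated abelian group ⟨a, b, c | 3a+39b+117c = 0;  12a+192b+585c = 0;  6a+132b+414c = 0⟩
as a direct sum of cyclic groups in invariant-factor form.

rank_ℚ(R)=3; free=3−3=0
SNF(R) diag = [3, 9, 18] → torsion [3, 9, 18]

Answer: M ≅ ℤ/3 ⊕ ℤ/9 ⊕ ℤ/18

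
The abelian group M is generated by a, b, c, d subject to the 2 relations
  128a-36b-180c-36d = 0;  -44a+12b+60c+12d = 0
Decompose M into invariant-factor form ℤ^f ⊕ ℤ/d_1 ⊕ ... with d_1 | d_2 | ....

Answer: M ≅ ℤ^2 ⊕ ℤ/4 ⊕ ℤ/12

Derivation:
rank_ℚ(R)=2; free=4−2=2
SNF(R) diag = [4, 12] → torsion [4, 12]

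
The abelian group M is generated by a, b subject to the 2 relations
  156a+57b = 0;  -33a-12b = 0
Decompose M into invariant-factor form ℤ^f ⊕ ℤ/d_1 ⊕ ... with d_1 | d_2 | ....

rank_ℚ(R)=2; free=2−2=0
SNF(R) diag = [3, 3] → torsion [3, 3]

Answer: M ≅ ℤ/3 ⊕ ℤ/3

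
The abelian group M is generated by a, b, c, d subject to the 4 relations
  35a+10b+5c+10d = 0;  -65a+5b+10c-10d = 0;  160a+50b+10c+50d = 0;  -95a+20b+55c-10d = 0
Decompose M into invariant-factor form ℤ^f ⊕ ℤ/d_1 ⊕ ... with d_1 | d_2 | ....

rank_ℚ(R)=4; free=4−4=0
SNF(R) diag = [5, 15, 30, 30] → torsion [5, 15, 30, 30]

Answer: M ≅ ℤ/5 ⊕ ℤ/15 ⊕ ℤ/30 ⊕ ℤ/30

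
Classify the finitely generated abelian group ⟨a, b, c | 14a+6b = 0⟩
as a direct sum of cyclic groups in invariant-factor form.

Answer: M ≅ ℤ^2 ⊕ ℤ/2

Derivation:
rank_ℚ(R)=1; free=3−1=2
SNF(R) diag = [2] → torsion [2]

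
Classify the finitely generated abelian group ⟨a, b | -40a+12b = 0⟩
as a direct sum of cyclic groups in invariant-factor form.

Answer: M ≅ ℤ^1 ⊕ ℤ/4

Derivation:
rank_ℚ(R)=1; free=2−1=1
SNF(R) diag = [4] → torsion [4]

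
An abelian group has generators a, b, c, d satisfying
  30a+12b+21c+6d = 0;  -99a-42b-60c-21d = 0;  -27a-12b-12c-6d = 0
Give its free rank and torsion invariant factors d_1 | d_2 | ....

Answer: M ≅ ℤ^1 ⊕ ℤ/3 ⊕ ℤ/3 ⊕ ℤ/9

Derivation:
rank_ℚ(R)=3; free=4−3=1
SNF(R) diag = [3, 3, 9] → torsion [3, 3, 9]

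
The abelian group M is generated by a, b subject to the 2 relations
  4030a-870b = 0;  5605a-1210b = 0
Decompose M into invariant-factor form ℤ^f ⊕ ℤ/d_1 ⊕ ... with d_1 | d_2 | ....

Answer: M ≅ ℤ/5 ⊕ ℤ/10

Derivation:
rank_ℚ(R)=2; free=2−2=0
SNF(R) diag = [5, 10] → torsion [5, 10]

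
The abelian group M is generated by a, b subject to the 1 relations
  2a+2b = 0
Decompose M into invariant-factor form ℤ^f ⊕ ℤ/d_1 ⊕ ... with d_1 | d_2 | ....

rank_ℚ(R)=1; free=2−1=1
SNF(R) diag = [2] → torsion [2]

Answer: M ≅ ℤ^1 ⊕ ℤ/2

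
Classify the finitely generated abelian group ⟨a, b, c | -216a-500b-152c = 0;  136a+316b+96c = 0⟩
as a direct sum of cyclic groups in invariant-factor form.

rank_ℚ(R)=2; free=3−2=1
SNF(R) diag = [4, 8] → torsion [4, 8]

Answer: M ≅ ℤ^1 ⊕ ℤ/4 ⊕ ℤ/8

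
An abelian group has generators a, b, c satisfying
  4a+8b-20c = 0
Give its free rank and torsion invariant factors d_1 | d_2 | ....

rank_ℚ(R)=1; free=3−1=2
SNF(R) diag = [4] → torsion [4]

Answer: M ≅ ℤ^2 ⊕ ℤ/4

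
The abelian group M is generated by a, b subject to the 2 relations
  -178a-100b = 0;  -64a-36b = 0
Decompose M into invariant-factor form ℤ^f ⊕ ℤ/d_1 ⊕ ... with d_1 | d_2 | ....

Answer: M ≅ ℤ/2 ⊕ ℤ/4

Derivation:
rank_ℚ(R)=2; free=2−2=0
SNF(R) diag = [2, 4] → torsion [2, 4]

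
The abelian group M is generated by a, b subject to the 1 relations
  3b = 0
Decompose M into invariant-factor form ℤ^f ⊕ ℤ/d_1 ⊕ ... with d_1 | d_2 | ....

rank_ℚ(R)=1; free=2−1=1
SNF(R) diag = [3] → torsion [3]

Answer: M ≅ ℤ^1 ⊕ ℤ/3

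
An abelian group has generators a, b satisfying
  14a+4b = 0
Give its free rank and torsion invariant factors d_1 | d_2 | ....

Answer: M ≅ ℤ^1 ⊕ ℤ/2

Derivation:
rank_ℚ(R)=1; free=2−1=1
SNF(R) diag = [2] → torsion [2]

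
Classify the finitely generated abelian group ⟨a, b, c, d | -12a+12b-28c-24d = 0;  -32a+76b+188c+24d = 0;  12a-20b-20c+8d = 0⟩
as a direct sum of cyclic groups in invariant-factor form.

Answer: M ≅ ℤ^1 ⊕ ℤ/4 ⊕ ℤ/4 ⊕ ℤ/8

Derivation:
rank_ℚ(R)=3; free=4−3=1
SNF(R) diag = [4, 4, 8] → torsion [4, 4, 8]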